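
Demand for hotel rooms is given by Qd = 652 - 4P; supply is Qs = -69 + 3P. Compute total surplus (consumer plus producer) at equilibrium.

Equilibrium: 652 - 4P = -69 + 3P gives P* = 103, Q* = 240.
Demand choke price: P = 163; supply starts at P = 23.
CS = ½(163 − 103)(240) = 7200; PS = ½(103 − 23)(240) = 9600.

Total surplus = 16800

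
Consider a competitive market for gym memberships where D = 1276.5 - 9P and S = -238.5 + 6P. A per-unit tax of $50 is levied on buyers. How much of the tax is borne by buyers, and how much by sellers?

Pre-tax equilibrium: P* = 101, Q* = 367.5.
Tax on buyers shifts demand to D = 1276.5 − 9(P + 50) = 826.5 - 9P.
826.5 - 9P = -238.5 + 6P gives seller price Ps = 71; buyers pay Pb = 71 + 50 = 121.
New quantity: Q = 1276.5 − 9(121) = 187.5.
Buyer burden = 121 − 101 = 20; seller burden = 101 − 71 = 30.

Buyers bear $20, sellers bear $30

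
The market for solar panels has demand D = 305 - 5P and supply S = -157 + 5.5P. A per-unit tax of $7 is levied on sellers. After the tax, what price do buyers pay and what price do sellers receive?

Pre-tax equilibrium: P* = 44, Q* = 85.
Tax on sellers shifts supply to S = -157 + 5.5(P − 7) = -195.5 + 5.5P.
305 - 5P = -195.5 + 5.5P gives buyer price Pb = 143/3; sellers receive Ps = 143/3 − 7 = 122/3.
New quantity: Q = 305 − 5(143/3) = 200/3.

Buyers pay 143/3, sellers receive 122/3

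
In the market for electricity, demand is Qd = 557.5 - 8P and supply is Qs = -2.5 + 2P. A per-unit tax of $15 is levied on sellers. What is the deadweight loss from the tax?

Deadweight loss = 180

Pre-tax equilibrium: P* = 56, Q* = 109.5.
Tax on sellers shifts supply to Qs = -2.5 + 2(P − 15) = -32.5 + 2P.
557.5 - 8P = -32.5 + 2P gives buyer price Pb = 59; sellers receive Ps = 59 − 15 = 44.
New quantity: Q = 557.5 − 8(59) = 85.5.
DWL = ½ × 15 × (109.5 − 85.5) = 180.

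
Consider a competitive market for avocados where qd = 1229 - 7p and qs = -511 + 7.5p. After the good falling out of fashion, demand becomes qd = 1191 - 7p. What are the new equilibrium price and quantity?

Original equilibrium: p* = 120, q* = 389.
New equilibrium: 1191 - 7p = -511 + 7.5p, so 1702 = 14.5p and p' = 3404/29; q' = 1191 − 7(3404/29) = 10711/29.

p' = 3404/29, q' = 10711/29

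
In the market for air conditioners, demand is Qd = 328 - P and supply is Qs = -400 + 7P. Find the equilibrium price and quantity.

P* = 91, Q* = 237

Set Qd = Qs: 328 - P = -400 + 7P.
728 = 8P, so P* = 91.
Q* = 328 − 1(91) = 237.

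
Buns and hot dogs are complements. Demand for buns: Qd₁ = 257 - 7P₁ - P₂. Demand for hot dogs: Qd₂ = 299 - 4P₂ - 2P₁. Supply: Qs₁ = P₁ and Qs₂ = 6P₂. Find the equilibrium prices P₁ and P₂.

P₁ = 757/26, P₂ = 313/13

Market 1: 257 - 7P₁ - P₂ = P₁ → 8P₁ + P₂ = 257.
Market 2: 10P₂ + 2P₁ = 299.
Eliminating P₂: 10×(1) − 1×(2) gives 78P₁ = 2271, so P₁ = 757/26.
Back-substitute into (2): P₂ = (299 − 2×757/26) / 10 = 313/13.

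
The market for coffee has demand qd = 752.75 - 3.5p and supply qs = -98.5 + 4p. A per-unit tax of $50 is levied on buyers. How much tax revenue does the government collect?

Tax revenue = 39325/3

Pre-tax equilibrium: p* = 113.5, q* = 355.5.
Tax on buyers shifts demand to qd = 752.75 − 3.5(p + 50) = 577.75 - 3.5p.
577.75 - 3.5p = -98.5 + 4p gives seller price ps = 541/6; buyers pay pb = 541/6 + 50 = 841/6.
New quantity: q = 752.75 − 3.5(841/6) = 1573/6.
Revenue = 50 × 1573/6 = 39325/3.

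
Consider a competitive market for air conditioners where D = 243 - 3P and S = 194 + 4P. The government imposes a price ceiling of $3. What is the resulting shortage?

Shortage = 28

Equilibrium price would be P* = 7, so the ceiling at 3 binds.
At P = 3: D = 243 − 3(3) = 234, S = 194 + 4(3) = 206.
Shortage = 234 − 206 = 28.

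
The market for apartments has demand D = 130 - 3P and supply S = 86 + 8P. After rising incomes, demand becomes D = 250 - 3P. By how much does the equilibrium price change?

Original equilibrium: P* = 4, Q* = 118.
New equilibrium: 250 - 3P = 86 + 8P, so 164 = 11P and P' = 164/11; Q' = 250 − 3(164/11) = 2258/11.
Change in price: 164/11 − 4 = 120/11.

ΔP = 120/11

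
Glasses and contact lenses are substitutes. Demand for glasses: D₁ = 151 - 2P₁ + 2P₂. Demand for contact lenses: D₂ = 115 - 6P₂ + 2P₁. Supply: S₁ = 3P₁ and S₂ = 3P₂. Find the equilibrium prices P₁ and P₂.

Market 1: 151 - 2P₁ + 2P₂ = 3P₁ → 5P₁ - 2P₂ = 151.
Market 2: 9P₂ - 2P₁ = 115.
Eliminating P₂: 9×(1) + 2×(2) gives 41P₁ = 1589, so P₁ = 1589/41.
Back-substitute into (2): P₂ = (115 + 2×1589/41) / 9 = 877/41.

P₁ = 1589/41, P₂ = 877/41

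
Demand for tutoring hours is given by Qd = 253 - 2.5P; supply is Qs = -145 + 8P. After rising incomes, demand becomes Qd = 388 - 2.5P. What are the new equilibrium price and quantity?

Original equilibrium: P* = 796/21, Q* = 3323/21.
New equilibrium: 388 - 2.5P = -145 + 8P, so 533 = 10.5P and P' = 1066/21; Q' = 388 − 2.5(1066/21) = 5483/21.

P' = 1066/21, Q' = 5483/21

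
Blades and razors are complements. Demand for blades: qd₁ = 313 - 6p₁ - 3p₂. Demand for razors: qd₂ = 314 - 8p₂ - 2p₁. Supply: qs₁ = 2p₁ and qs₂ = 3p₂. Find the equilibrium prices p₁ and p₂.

p₁ = 30.5, p₂ = 23

Market 1: 313 - 6p₁ - 3p₂ = 2p₁ → 8p₁ + 3p₂ = 313.
Market 2: 11p₂ + 2p₁ = 314.
Eliminating p₂: 11×(1) − 3×(2) gives 82p₁ = 2501, so p₁ = 30.5.
Back-substitute into (2): p₂ = (314 − 2×30.5) / 11 = 23.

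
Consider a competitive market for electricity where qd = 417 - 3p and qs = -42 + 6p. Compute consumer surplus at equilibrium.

Equilibrium: 417 - 3p = -42 + 6p gives p* = 51, q* = 264.
Demand choke price (qd = 0): p = 139.
CS = ½(139 − 51)(264) = 11616.

Consumer surplus = 11616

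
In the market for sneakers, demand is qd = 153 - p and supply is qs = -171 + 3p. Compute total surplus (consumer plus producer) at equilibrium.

Total surplus = 3456

Equilibrium: 153 - p = -171 + 3p gives p* = 81, q* = 72.
Demand choke price: p = 153; supply starts at p = 57.
CS = ½(153 − 81)(72) = 2592; PS = ½(81 − 57)(72) = 864.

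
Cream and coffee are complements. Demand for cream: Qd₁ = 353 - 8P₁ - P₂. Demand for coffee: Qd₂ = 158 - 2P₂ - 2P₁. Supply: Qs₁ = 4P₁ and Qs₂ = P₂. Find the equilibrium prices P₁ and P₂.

Market 1: 353 - 8P₁ - P₂ = 4P₁ → 12P₁ + P₂ = 353.
Market 2: 3P₂ + 2P₁ = 158.
Eliminating P₂: 3×(1) − 1×(2) gives 34P₁ = 901, so P₁ = 26.5.
Back-substitute into (2): P₂ = (158 − 2×26.5) / 3 = 35.

P₁ = 26.5, P₂ = 35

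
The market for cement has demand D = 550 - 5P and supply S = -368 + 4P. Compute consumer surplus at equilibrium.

Consumer surplus = 160

Equilibrium: 550 - 5P = -368 + 4P gives P* = 102, Q* = 40.
Demand choke price (D = 0): P = 110.
CS = ½(110 − 102)(40) = 160.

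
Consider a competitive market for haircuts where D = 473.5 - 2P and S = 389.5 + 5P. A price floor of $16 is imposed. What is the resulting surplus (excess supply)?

Surplus = 28

Equilibrium price would be P* = 12, so the floor at 16 binds.
At P = 16: D = 441.5, S = 469.5.
Surplus = 469.5 − 441.5 = 28.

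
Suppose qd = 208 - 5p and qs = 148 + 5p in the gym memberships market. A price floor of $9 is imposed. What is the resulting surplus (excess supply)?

Surplus = 30

Equilibrium price would be p* = 6, so the floor at 9 binds.
At p = 9: qd = 163, qs = 193.
Surplus = 193 − 163 = 30.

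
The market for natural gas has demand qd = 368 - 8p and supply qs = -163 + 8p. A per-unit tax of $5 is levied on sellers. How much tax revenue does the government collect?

Tax revenue = 412.5

Pre-tax equilibrium: p* = 33.1875, q* = 102.5.
Tax on sellers shifts supply to qs = -163 + 8(p − 5) = -203 + 8p.
368 - 8p = -203 + 8p gives buyer price pb = 35.6875; sellers receive ps = 35.6875 − 5 = 30.6875.
New quantity: q = 368 − 8(35.6875) = 82.5.
Revenue = 5 × 82.5 = 412.5.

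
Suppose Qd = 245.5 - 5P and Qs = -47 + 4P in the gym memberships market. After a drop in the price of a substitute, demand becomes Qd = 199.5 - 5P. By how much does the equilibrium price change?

Original equilibrium: P* = 32.5, Q* = 83.
New equilibrium: 199.5 - 5P = -47 + 4P, so 246.5 = 9P and P' = 493/18; Q' = 199.5 − 5(493/18) = 563/9.
Change in price: 493/18 − 32.5 = -46/9.

ΔP = -46/9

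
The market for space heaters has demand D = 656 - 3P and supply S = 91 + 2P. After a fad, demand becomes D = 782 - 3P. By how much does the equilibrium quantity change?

ΔQ = 50.4

Original equilibrium: P* = 113, Q* = 317.
New equilibrium: 782 - 3P = 91 + 2P, so 691 = 5P and P' = 138.2; Q' = 782 − 3(138.2) = 367.4.
Change in quantity: 367.4 − 317 = 50.4.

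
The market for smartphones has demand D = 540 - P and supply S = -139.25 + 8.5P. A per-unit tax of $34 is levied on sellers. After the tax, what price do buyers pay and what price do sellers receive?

Buyers pay 3873/38, sellers receive 2581/38

Pre-tax equilibrium: P* = 71.5, Q* = 468.5.
Tax on sellers shifts supply to S = -139.25 + 8.5(P − 34) = -428.25 + 8.5P.
540 - P = -428.25 + 8.5P gives buyer price Pb = 3873/38; sellers receive Ps = 3873/38 − 34 = 2581/38.
New quantity: Q = 540 − 1(3873/38) = 16647/38.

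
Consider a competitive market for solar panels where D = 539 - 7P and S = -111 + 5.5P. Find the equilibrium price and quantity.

P* = 52, Q* = 175

Set D = S: 539 - 7P = -111 + 5.5P.
650 = 12.5P, so P* = 52.
Q* = 539 − 7(52) = 175.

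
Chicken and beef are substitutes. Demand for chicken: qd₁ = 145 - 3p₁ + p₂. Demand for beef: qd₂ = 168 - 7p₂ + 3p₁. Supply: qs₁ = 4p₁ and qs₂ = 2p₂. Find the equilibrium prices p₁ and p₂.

p₁ = 24.55, p₂ = 26.85

Market 1: 145 - 3p₁ + p₂ = 4p₁ → 7p₁ - p₂ = 145.
Market 2: 9p₂ - 3p₁ = 168.
Eliminating p₂: 9×(1) + 1×(2) gives 60p₁ = 1473, so p₁ = 24.55.
Back-substitute into (2): p₂ = (168 + 3×24.55) / 9 = 26.85.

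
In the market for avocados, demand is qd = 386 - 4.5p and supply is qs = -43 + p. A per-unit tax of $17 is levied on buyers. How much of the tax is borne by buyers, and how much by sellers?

Buyers bear 34/11, sellers bear 153/11

Pre-tax equilibrium: p* = 78, q* = 35.
Tax on buyers shifts demand to qd = 386 − 4.5(p + 17) = 309.5 - 4.5p.
309.5 - 4.5p = -43 + p gives seller price ps = 705/11; buyers pay pb = 705/11 + 17 = 892/11.
New quantity: q = 386 − 4.5(892/11) = 232/11.
Buyer burden = 892/11 − 78 = 34/11; seller burden = 78 − 705/11 = 153/11.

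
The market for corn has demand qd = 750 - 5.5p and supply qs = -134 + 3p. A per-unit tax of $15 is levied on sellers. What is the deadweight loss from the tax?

Deadweight loss = 7425/34

Pre-tax equilibrium: p* = 104, q* = 178.
Tax on sellers shifts supply to qs = -134 + 3(p − 15) = -179 + 3p.
750 - 5.5p = -179 + 3p gives buyer price pb = 1858/17; sellers receive ps = 1858/17 − 15 = 1603/17.
New quantity: q = 750 − 5.5(1858/17) = 2531/17.
DWL = ½ × 15 × (178 − 2531/17) = 7425/34.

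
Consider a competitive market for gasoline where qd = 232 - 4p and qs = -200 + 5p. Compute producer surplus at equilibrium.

Equilibrium: 232 - 4p = -200 + 5p gives p* = 48, q* = 40.
Supply starts at p = 40 (where qs = 0).
PS = ½(48 − 40)(40) = 160.

Producer surplus = 160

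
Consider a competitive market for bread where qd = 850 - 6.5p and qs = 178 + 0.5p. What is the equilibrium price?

p* = 96

Set qd = qs: 850 - 6.5p = 178 + 0.5p.
672 = 7p, so p* = 96.
q* = 850 − 6.5(96) = 226.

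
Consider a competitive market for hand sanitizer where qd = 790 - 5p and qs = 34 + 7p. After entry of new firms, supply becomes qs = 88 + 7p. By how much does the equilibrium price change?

Δp = -4.5

Original equilibrium: p* = 63, q* = 475.
New equilibrium: 790 - 5p = 88 + 7p, so 702 = 12p and p' = 58.5; q' = 790 − 5(58.5) = 497.5.
Change in price: 58.5 − 63 = -4.5.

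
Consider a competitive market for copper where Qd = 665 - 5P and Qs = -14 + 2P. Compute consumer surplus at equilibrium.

Equilibrium: 665 - 5P = -14 + 2P gives P* = 97, Q* = 180.
Demand choke price (Qd = 0): P = 133.
CS = ½(133 − 97)(180) = 3240.

Consumer surplus = 3240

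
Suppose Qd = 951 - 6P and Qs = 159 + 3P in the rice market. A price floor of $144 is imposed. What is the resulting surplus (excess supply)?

Equilibrium price would be P* = 88, so the floor at 144 binds.
At P = 144: Qd = 87, Qs = 591.
Surplus = 591 − 87 = 504.

Surplus = 504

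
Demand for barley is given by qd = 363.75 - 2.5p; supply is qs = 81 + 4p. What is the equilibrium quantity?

q* = 255

Set qd = qs: 363.75 - 2.5p = 81 + 4p.
282.75 = 6.5p, so p* = 43.5.
q* = 363.75 − 2.5(43.5) = 255.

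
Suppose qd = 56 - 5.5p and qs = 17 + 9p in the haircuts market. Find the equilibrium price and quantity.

p* = 78/29, q* = 1195/29

Set qd = qs: 56 - 5.5p = 17 + 9p.
39 = 14.5p, so p* = 78/29.
q* = 56 − 5.5(78/29) = 1195/29.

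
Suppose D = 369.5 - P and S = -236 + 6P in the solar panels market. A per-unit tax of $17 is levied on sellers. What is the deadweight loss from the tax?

Pre-tax equilibrium: P* = 86.5, Q* = 283.
Tax on sellers shifts supply to S = -236 + 6(P − 17) = -338 + 6P.
369.5 - P = -338 + 6P gives buyer price Pb = 1415/14; sellers receive Ps = 1415/14 − 17 = 1177/14.
New quantity: Q = 369.5 − 1(1415/14) = 1879/7.
DWL = ½ × 17 × (283 − 1879/7) = 867/7.

Deadweight loss = 867/7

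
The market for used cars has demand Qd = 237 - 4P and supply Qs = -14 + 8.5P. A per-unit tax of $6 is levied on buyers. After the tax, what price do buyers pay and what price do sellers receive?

Buyers pay $24.16, sellers receive $18.16

Pre-tax equilibrium: P* = 20.08, Q* = 156.68.
Tax on buyers shifts demand to Qd = 237 − 4(P + 6) = 213 - 4P.
213 - 4P = -14 + 8.5P gives seller price Ps = 18.16; buyers pay Pb = 18.16 + 6 = 24.16.
New quantity: Q = 237 − 4(24.16) = 140.36.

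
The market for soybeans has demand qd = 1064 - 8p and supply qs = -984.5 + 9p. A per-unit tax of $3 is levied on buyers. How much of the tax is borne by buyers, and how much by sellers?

Buyers bear 27/17, sellers bear 24/17

Pre-tax equilibrium: p* = 120.5, q* = 100.
Tax on buyers shifts demand to qd = 1064 − 8(p + 3) = 1040 - 8p.
1040 - 8p = -984.5 + 9p gives seller price ps = 4049/34; buyers pay pb = 4049/34 + 3 = 4151/34.
New quantity: q = 1064 − 8(4151/34) = 1484/17.
Buyer burden = 4151/34 − 120.5 = 27/17; seller burden = 120.5 − 4049/34 = 24/17.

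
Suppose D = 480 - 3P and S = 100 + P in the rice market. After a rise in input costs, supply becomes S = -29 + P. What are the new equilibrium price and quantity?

Original equilibrium: P* = 95, Q* = 195.
New equilibrium: 480 - 3P = -29 + P, so 509 = 4P and P' = 127.25; Q' = 480 − 3(127.25) = 98.25.

P' = 127.25, Q' = 98.25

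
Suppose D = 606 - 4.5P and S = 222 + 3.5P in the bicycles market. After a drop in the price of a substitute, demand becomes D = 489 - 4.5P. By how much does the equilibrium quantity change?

Original equilibrium: P* = 48, Q* = 390.
New equilibrium: 489 - 4.5P = 222 + 3.5P, so 267 = 8P and P' = 33.375; Q' = 489 − 4.5(33.375) = 338.8125.
Change in quantity: 338.8125 − 390 = -51.1875.

ΔQ = -51.1875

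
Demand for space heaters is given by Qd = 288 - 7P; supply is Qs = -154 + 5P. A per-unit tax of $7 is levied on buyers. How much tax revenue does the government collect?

Pre-tax equilibrium: P* = 221/6, Q* = 181/6.
Tax on buyers shifts demand to Qd = 288 − 7(P + 7) = 239 - 7P.
239 - 7P = -154 + 5P gives seller price Ps = 32.75; buyers pay Pb = 32.75 + 7 = 39.75.
New quantity: Q = 288 − 7(39.75) = 9.75.
Revenue = 7 × 9.75 = 68.25.

Tax revenue = 68.25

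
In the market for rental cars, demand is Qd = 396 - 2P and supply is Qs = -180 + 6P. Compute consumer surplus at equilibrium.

Equilibrium: 396 - 2P = -180 + 6P gives P* = 72, Q* = 252.
Demand choke price (Qd = 0): P = 198.
CS = ½(198 − 72)(252) = 15876.

Consumer surplus = 15876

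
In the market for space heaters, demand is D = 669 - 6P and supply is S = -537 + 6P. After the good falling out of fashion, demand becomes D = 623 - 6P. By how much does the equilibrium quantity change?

ΔQ = -23

Original equilibrium: P* = 100.5, Q* = 66.
New equilibrium: 623 - 6P = -537 + 6P, so 1160 = 12P and P' = 290/3; Q' = 623 − 6(290/3) = 43.
Change in quantity: 43 − 66 = -23.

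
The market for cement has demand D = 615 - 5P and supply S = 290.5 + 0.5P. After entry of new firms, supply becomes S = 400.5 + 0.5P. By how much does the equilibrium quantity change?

Original equilibrium: P* = 59, Q* = 320.
New equilibrium: 615 - 5P = 400.5 + 0.5P, so 214.5 = 5.5P and P' = 39; Q' = 615 − 5(39) = 420.
Change in quantity: 420 − 320 = 100.

ΔQ = 100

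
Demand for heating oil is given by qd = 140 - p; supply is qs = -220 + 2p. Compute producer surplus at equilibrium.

Producer surplus = 100

Equilibrium: 140 - p = -220 + 2p gives p* = 120, q* = 20.
Supply starts at p = 110 (where qs = 0).
PS = ½(120 − 110)(20) = 100.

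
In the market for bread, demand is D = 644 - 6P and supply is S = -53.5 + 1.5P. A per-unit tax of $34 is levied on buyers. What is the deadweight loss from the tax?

Pre-tax equilibrium: P* = 93, Q* = 86.
Tax on buyers shifts demand to D = 644 − 6(P + 34) = 440 - 6P.
440 - 6P = -53.5 + 1.5P gives seller price Ps = 65.8; buyers pay Pb = 65.8 + 34 = 99.8.
New quantity: Q = 644 − 6(99.8) = 45.2.
DWL = ½ × 34 × (86 − 45.2) = 693.6.

Deadweight loss = 693.6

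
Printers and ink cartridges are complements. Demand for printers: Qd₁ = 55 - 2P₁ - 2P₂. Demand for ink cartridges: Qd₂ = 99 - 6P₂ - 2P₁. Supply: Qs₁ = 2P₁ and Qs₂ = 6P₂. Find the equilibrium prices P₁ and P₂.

Market 1: 55 - 2P₁ - 2P₂ = 2P₁ → 4P₁ + 2P₂ = 55.
Market 2: 12P₂ + 2P₁ = 99.
Eliminating P₂: 12×(1) − 2×(2) gives 44P₁ = 462, so P₁ = 10.5.
Back-substitute into (2): P₂ = (99 − 2×10.5) / 12 = 6.5.

P₁ = 10.5, P₂ = 6.5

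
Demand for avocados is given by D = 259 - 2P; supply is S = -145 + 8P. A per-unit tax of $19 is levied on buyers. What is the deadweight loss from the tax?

Deadweight loss = 288.8

Pre-tax equilibrium: P* = 40.4, Q* = 178.2.
Tax on buyers shifts demand to D = 259 − 2(P + 19) = 221 - 2P.
221 - 2P = -145 + 8P gives seller price Ps = 36.6; buyers pay Pb = 36.6 + 19 = 55.6.
New quantity: Q = 259 − 2(55.6) = 147.8.
DWL = ½ × 19 × (178.2 − 147.8) = 288.8.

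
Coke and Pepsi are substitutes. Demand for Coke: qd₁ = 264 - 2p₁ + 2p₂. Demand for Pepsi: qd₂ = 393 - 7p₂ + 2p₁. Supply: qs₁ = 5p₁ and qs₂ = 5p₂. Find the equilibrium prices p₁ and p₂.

p₁ = 49.425, p₂ = 40.9875

Market 1: 264 - 2p₁ + 2p₂ = 5p₁ → 7p₁ - 2p₂ = 264.
Market 2: 12p₂ - 2p₁ = 393.
Eliminating p₂: 12×(1) + 2×(2) gives 80p₁ = 3954, so p₁ = 49.425.
Back-substitute into (2): p₂ = (393 + 2×49.425) / 12 = 40.9875.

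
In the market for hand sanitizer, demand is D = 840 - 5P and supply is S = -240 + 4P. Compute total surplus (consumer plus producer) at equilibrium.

Total surplus = 12960

Equilibrium: 840 - 5P = -240 + 4P gives P* = 120, Q* = 240.
Demand choke price: P = 168; supply starts at P = 60.
CS = ½(168 − 120)(240) = 5760; PS = ½(120 − 60)(240) = 7200.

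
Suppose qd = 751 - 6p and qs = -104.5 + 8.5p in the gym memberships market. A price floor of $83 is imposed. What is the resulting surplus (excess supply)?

Equilibrium price would be p* = 59, so the floor at 83 binds.
At p = 83: qd = 253, qs = 601.
Surplus = 601 − 253 = 348.

Surplus = 348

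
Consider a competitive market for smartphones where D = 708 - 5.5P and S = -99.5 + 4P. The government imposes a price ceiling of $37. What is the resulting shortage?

Equilibrium price would be P* = 85, so the ceiling at 37 binds.
At P = 37: D = 708 − 5.5(37) = 504.5, S = -99.5 + 4(37) = 48.5.
Shortage = 504.5 − 48.5 = 456.

Shortage = 456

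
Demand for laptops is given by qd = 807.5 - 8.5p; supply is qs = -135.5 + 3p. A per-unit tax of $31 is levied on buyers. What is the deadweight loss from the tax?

Pre-tax equilibrium: p* = 82, q* = 110.5.
Tax on buyers shifts demand to qd = 807.5 − 8.5(p + 31) = 544 - 8.5p.
544 - 8.5p = -135.5 + 3p gives seller price ps = 1359/23; buyers pay pb = 1359/23 + 31 = 2072/23.
New quantity: q = 807.5 − 8.5(2072/23) = 1921/46.
DWL = ½ × 31 × (110.5 − 1921/46) = 49011/46.

Deadweight loss = 49011/46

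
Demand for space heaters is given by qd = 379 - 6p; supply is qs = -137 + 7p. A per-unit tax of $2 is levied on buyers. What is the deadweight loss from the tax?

Pre-tax equilibrium: p* = 516/13, q* = 1831/13.
Tax on buyers shifts demand to qd = 379 − 6(p + 2) = 367 - 6p.
367 - 6p = -137 + 7p gives seller price ps = 504/13; buyers pay pb = 504/13 + 2 = 530/13.
New quantity: q = 379 − 6(530/13) = 1747/13.
DWL = ½ × 2 × (1831/13 − 1747/13) = 84/13.

Deadweight loss = 84/13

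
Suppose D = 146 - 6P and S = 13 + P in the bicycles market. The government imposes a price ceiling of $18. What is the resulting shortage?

Shortage = 7

Equilibrium price would be P* = 19, so the ceiling at 18 binds.
At P = 18: D = 146 − 6(18) = 38, S = 13 + 1(18) = 31.
Shortage = 38 − 31 = 7.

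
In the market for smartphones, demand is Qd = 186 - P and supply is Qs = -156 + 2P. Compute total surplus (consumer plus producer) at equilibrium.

Total surplus = 3888

Equilibrium: 186 - P = -156 + 2P gives P* = 114, Q* = 72.
Demand choke price: P = 186; supply starts at P = 78.
CS = ½(186 − 114)(72) = 2592; PS = ½(114 − 78)(72) = 1296.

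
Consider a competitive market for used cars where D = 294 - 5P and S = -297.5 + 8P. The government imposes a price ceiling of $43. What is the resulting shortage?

Shortage = 32.5

Equilibrium price would be P* = 45.5, so the ceiling at 43 binds.
At P = 43: D = 294 − 5(43) = 79, S = -297.5 + 8(43) = 46.5.
Shortage = 79 − 46.5 = 32.5.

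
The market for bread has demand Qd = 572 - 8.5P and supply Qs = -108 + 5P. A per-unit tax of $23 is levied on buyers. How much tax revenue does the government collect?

Tax revenue = 14789/9

Pre-tax equilibrium: P* = 1360/27, Q* = 3884/27.
Tax on buyers shifts demand to Qd = 572 − 8.5(P + 23) = 376.5 - 8.5P.
376.5 - 8.5P = -108 + 5P gives seller price Ps = 323/9; buyers pay Pb = 323/9 + 23 = 530/9.
New quantity: Q = 572 − 8.5(530/9) = 643/9.
Revenue = 23 × 643/9 = 14789/9.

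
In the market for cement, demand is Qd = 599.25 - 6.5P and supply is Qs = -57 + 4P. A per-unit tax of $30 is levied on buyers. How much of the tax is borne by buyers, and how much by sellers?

Pre-tax equilibrium: P* = 62.5, Q* = 193.
Tax on buyers shifts demand to Qd = 599.25 − 6.5(P + 30) = 404.25 - 6.5P.
404.25 - 6.5P = -57 + 4P gives seller price Ps = 615/14; buyers pay Pb = 615/14 + 30 = 1035/14.
New quantity: Q = 599.25 − 6.5(1035/14) = 831/7.
Buyer burden = 1035/14 − 62.5 = 80/7; seller burden = 62.5 − 615/14 = 130/7.

Buyers bear 80/7, sellers bear 130/7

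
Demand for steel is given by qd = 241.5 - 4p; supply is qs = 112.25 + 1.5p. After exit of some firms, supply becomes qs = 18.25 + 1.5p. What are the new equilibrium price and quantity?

Original equilibrium: p* = 23.5, q* = 147.5.
New equilibrium: 241.5 - 4p = 18.25 + 1.5p, so 223.25 = 5.5p and p' = 893/22; q' = 241.5 − 4(893/22) = 1741/22.

p' = 893/22, q' = 1741/22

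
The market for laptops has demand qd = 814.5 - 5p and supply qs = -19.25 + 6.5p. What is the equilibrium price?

Set qd = qs: 814.5 - 5p = -19.25 + 6.5p.
833.75 = 11.5p, so p* = 72.5.
q* = 814.5 − 5(72.5) = 452.

p* = 72.5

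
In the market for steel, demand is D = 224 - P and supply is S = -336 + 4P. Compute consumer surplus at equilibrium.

Equilibrium: 224 - P = -336 + 4P gives P* = 112, Q* = 112.
Demand choke price (D = 0): P = 224.
CS = ½(224 − 112)(112) = 6272.

Consumer surplus = 6272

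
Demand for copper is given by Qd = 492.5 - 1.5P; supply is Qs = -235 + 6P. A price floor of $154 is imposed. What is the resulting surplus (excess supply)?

Surplus = 427.5

Equilibrium price would be P* = 97, so the floor at 154 binds.
At P = 154: Qd = 261.5, Qs = 689.
Surplus = 689 − 261.5 = 427.5.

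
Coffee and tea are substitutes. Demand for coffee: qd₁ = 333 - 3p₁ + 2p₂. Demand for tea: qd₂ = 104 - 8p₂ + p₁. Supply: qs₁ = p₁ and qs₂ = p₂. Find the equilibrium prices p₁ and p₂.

p₁ = 3205/34, p₂ = 749/34

Market 1: 333 - 3p₁ + 2p₂ = p₁ → 4p₁ - 2p₂ = 333.
Market 2: 9p₂ - p₁ = 104.
Eliminating p₂: 9×(1) + 2×(2) gives 34p₁ = 3205, so p₁ = 3205/34.
Back-substitute into (2): p₂ = (104 + 1×3205/34) / 9 = 749/34.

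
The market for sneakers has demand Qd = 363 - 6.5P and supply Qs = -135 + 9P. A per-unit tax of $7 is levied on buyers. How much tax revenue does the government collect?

Pre-tax equilibrium: P* = 996/31, Q* = 4779/31.
Tax on buyers shifts demand to Qd = 363 − 6.5(P + 7) = 317.5 - 6.5P.
317.5 - 6.5P = -135 + 9P gives seller price Ps = 905/31; buyers pay Pb = 905/31 + 7 = 1122/31.
New quantity: Q = 363 − 6.5(1122/31) = 3960/31.
Revenue = 7 × 3960/31 = 27720/31.

Tax revenue = 27720/31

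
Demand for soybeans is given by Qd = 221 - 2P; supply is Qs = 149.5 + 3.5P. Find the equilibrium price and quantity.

P* = 13, Q* = 195

Set Qd = Qs: 221 - 2P = 149.5 + 3.5P.
71.5 = 5.5P, so P* = 13.
Q* = 221 − 2(13) = 195.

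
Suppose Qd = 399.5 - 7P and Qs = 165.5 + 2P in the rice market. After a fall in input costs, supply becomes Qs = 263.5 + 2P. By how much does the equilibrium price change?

ΔP = -98/9

Original equilibrium: P* = 26, Q* = 217.5.
New equilibrium: 399.5 - 7P = 263.5 + 2P, so 136 = 9P and P' = 136/9; Q' = 399.5 − 7(136/9) = 5287/18.
Change in price: 136/9 − 26 = -98/9.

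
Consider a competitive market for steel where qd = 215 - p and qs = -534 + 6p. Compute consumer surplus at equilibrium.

Equilibrium: 215 - p = -534 + 6p gives p* = 107, q* = 108.
Demand choke price (qd = 0): p = 215.
CS = ½(215 − 107)(108) = 5832.

Consumer surplus = 5832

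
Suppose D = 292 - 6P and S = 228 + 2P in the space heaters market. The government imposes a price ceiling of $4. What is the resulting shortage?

Equilibrium price would be P* = 8, so the ceiling at 4 binds.
At P = 4: D = 292 − 6(4) = 268, S = 228 + 2(4) = 236.
Shortage = 268 − 236 = 32.

Shortage = 32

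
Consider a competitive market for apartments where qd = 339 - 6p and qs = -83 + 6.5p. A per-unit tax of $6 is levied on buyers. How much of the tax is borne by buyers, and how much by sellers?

Buyers bear $3.12, sellers bear $2.88

Pre-tax equilibrium: p* = 33.76, q* = 136.44.
Tax on buyers shifts demand to qd = 339 − 6(p + 6) = 303 - 6p.
303 - 6p = -83 + 6.5p gives seller price ps = 30.88; buyers pay pb = 30.88 + 6 = 36.88.
New quantity: q = 339 − 6(36.88) = 117.72.
Buyer burden = 36.88 − 33.76 = 3.12; seller burden = 33.76 − 30.88 = 2.88.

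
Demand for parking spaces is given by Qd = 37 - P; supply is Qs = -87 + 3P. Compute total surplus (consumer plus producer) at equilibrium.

Total surplus = 24

Equilibrium: 37 - P = -87 + 3P gives P* = 31, Q* = 6.
Demand choke price: P = 37; supply starts at P = 29.
CS = ½(37 − 31)(6) = 18; PS = ½(31 − 29)(6) = 6.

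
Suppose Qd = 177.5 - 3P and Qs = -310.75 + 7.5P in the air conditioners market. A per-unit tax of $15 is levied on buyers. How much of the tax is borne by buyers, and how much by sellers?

Buyers bear 75/7, sellers bear 30/7

Pre-tax equilibrium: P* = 46.5, Q* = 38.
Tax on buyers shifts demand to Qd = 177.5 − 3(P + 15) = 132.5 - 3P.
132.5 - 3P = -310.75 + 7.5P gives seller price Ps = 591/14; buyers pay Pb = 591/14 + 15 = 801/14.
New quantity: Q = 177.5 − 3(801/14) = 41/7.
Buyer burden = 801/14 − 46.5 = 75/7; seller burden = 46.5 − 591/14 = 30/7.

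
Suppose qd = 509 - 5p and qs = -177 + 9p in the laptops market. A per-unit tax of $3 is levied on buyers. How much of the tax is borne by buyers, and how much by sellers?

Pre-tax equilibrium: p* = 49, q* = 264.
Tax on buyers shifts demand to qd = 509 − 5(p + 3) = 494 - 5p.
494 - 5p = -177 + 9p gives seller price ps = 671/14; buyers pay pb = 671/14 + 3 = 713/14.
New quantity: q = 509 − 5(713/14) = 3561/14.
Buyer burden = 713/14 − 49 = 27/14; seller burden = 49 − 671/14 = 15/14.

Buyers bear 27/14, sellers bear 15/14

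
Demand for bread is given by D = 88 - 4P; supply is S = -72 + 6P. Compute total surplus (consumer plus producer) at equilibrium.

Total surplus = 120

Equilibrium: 88 - 4P = -72 + 6P gives P* = 16, Q* = 24.
Demand choke price: P = 22; supply starts at P = 12.
CS = ½(22 − 16)(24) = 72; PS = ½(16 − 12)(24) = 48.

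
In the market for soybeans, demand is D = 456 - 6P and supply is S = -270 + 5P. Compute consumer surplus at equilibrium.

Consumer surplus = 300

Equilibrium: 456 - 6P = -270 + 5P gives P* = 66, Q* = 60.
Demand choke price (D = 0): P = 76.
CS = ½(76 − 66)(60) = 300.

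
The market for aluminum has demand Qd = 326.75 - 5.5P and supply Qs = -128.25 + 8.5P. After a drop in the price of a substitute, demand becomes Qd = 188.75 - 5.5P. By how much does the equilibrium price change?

ΔP = -69/7

Original equilibrium: P* = 32.5, Q* = 148.
New equilibrium: 188.75 - 5.5P = -128.25 + 8.5P, so 317 = 14P and P' = 317/14; Q' = 188.75 − 5.5(317/14) = 899/14.
Change in price: 317/14 − 32.5 = -69/7.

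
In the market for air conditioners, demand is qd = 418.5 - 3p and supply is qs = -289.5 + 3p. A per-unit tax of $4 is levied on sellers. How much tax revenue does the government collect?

Tax revenue = 234

Pre-tax equilibrium: p* = 118, q* = 64.5.
Tax on sellers shifts supply to qs = -289.5 + 3(p − 4) = -301.5 + 3p.
418.5 - 3p = -301.5 + 3p gives buyer price pb = 120; sellers receive ps = 120 − 4 = 116.
New quantity: q = 418.5 − 3(120) = 58.5.
Revenue = 4 × 58.5 = 234.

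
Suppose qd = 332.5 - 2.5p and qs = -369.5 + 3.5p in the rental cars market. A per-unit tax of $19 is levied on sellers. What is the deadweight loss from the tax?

Pre-tax equilibrium: p* = 117, q* = 40.
Tax on sellers shifts supply to qs = -369.5 + 3.5(p − 19) = -436 + 3.5p.
332.5 - 2.5p = -436 + 3.5p gives buyer price pb = 1537/12; sellers receive ps = 1537/12 − 19 = 1309/12.
New quantity: q = 332.5 − 2.5(1537/12) = 295/24.
DWL = ½ × 19 × (40 − 295/24) = 12635/48.

Deadweight loss = 12635/48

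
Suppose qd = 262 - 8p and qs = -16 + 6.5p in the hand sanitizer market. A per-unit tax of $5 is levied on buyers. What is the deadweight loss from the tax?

Pre-tax equilibrium: p* = 556/29, q* = 3150/29.
Tax on buyers shifts demand to qd = 262 − 8(p + 5) = 222 - 8p.
222 - 8p = -16 + 6.5p gives seller price ps = 476/29; buyers pay pb = 476/29 + 5 = 621/29.
New quantity: q = 262 − 8(621/29) = 2630/29.
DWL = ½ × 5 × (3150/29 − 2630/29) = 1300/29.

Deadweight loss = 1300/29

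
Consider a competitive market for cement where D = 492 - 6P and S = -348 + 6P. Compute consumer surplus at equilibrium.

Consumer surplus = 432

Equilibrium: 492 - 6P = -348 + 6P gives P* = 70, Q* = 72.
Demand choke price (D = 0): P = 82.
CS = ½(82 − 70)(72) = 432.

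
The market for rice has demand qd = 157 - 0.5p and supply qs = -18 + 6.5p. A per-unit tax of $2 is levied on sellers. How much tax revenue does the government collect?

Pre-tax equilibrium: p* = 25, q* = 144.5.
Tax on sellers shifts supply to qs = -18 + 6.5(p − 2) = -31 + 6.5p.
157 - 0.5p = -31 + 6.5p gives buyer price pb = 188/7; sellers receive ps = 188/7 − 2 = 174/7.
New quantity: q = 157 − 0.5(188/7) = 1005/7.
Revenue = 2 × 1005/7 = 2010/7.

Tax revenue = 2010/7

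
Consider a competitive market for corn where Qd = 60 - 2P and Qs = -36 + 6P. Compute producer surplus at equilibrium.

Equilibrium: 60 - 2P = -36 + 6P gives P* = 12, Q* = 36.
Supply starts at P = 6 (where Qs = 0).
PS = ½(12 − 6)(36) = 108.

Producer surplus = 108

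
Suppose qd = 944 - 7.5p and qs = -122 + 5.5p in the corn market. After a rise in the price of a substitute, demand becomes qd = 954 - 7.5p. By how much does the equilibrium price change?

Original equilibrium: p* = 82, q* = 329.
New equilibrium: 954 - 7.5p = -122 + 5.5p, so 1076 = 13p and p' = 1076/13; q' = 954 − 7.5(1076/13) = 4332/13.
Change in price: 1076/13 − 82 = 10/13.

Δp = 10/13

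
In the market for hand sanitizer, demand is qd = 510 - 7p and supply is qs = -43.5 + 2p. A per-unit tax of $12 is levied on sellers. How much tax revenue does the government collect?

Tax revenue = 730

Pre-tax equilibrium: p* = 61.5, q* = 79.5.
Tax on sellers shifts supply to qs = -43.5 + 2(p − 12) = -67.5 + 2p.
510 - 7p = -67.5 + 2p gives buyer price pb = 385/6; sellers receive ps = 385/6 − 12 = 313/6.
New quantity: q = 510 − 7(385/6) = 365/6.
Revenue = 12 × 365/6 = 730.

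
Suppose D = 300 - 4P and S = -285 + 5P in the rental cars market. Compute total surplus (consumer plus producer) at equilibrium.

Total surplus = 360

Equilibrium: 300 - 4P = -285 + 5P gives P* = 65, Q* = 40.
Demand choke price: P = 75; supply starts at P = 57.
CS = ½(75 − 65)(40) = 200; PS = ½(65 − 57)(40) = 160.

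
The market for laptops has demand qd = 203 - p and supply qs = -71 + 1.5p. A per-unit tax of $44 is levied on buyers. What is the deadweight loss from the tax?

Deadweight loss = 580.8

Pre-tax equilibrium: p* = 109.6, q* = 93.4.
Tax on buyers shifts demand to qd = 203 − 1(p + 44) = 159 - p.
159 - p = -71 + 1.5p gives seller price ps = 92; buyers pay pb = 92 + 44 = 136.
New quantity: q = 203 − 1(136) = 67.
DWL = ½ × 44 × (93.4 − 67) = 580.8.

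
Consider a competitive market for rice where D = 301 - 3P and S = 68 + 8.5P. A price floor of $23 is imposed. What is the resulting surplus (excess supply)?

Surplus = 31.5

Equilibrium price would be P* = 466/23, so the floor at 23 binds.
At P = 23: D = 232, S = 263.5.
Surplus = 263.5 − 232 = 31.5.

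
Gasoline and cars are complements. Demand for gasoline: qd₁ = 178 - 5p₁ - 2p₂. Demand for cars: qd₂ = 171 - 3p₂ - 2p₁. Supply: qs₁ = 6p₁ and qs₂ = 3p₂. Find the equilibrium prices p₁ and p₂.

Market 1: 178 - 5p₁ - 2p₂ = 6p₁ → 11p₁ + 2p₂ = 178.
Market 2: 6p₂ + 2p₁ = 171.
Eliminating p₂: 6×(1) − 2×(2) gives 62p₁ = 726, so p₁ = 363/31.
Back-substitute into (2): p₂ = (171 − 2×363/31) / 6 = 1525/62.

p₁ = 363/31, p₂ = 1525/62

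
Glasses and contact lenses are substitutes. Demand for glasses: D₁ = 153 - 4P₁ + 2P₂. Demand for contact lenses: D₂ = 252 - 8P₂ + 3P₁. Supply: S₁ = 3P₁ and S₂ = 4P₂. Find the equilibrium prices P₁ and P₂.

P₁ = 30, P₂ = 28.5

Market 1: 153 - 4P₁ + 2P₂ = 3P₁ → 7P₁ - 2P₂ = 153.
Market 2: 12P₂ - 3P₁ = 252.
Eliminating P₂: 12×(1) + 2×(2) gives 78P₁ = 2340, so P₁ = 30.
Back-substitute into (2): P₂ = (252 + 3×30) / 12 = 28.5.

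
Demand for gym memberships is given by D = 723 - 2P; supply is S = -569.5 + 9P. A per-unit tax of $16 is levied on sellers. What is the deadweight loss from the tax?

Deadweight loss = 2304/11

Pre-tax equilibrium: P* = 117.5, Q* = 488.
Tax on sellers shifts supply to S = -569.5 + 9(P − 16) = -713.5 + 9P.
723 - 2P = -713.5 + 9P gives buyer price Pb = 2873/22; sellers receive Ps = 2873/22 − 16 = 2521/22.
New quantity: Q = 723 − 2(2873/22) = 5080/11.
DWL = ½ × 16 × (488 − 5080/11) = 2304/11.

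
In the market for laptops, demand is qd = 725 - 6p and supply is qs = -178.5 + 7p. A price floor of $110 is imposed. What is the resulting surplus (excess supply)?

Equilibrium price would be p* = 69.5, so the floor at 110 binds.
At p = 110: qd = 65, qs = 591.5.
Surplus = 591.5 − 65 = 526.5.

Surplus = 526.5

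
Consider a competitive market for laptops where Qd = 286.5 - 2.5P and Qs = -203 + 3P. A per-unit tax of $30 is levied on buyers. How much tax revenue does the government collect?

Tax revenue = 7620/11

Pre-tax equilibrium: P* = 89, Q* = 64.
Tax on buyers shifts demand to Qd = 286.5 − 2.5(P + 30) = 211.5 - 2.5P.
211.5 - 2.5P = -203 + 3P gives seller price Ps = 829/11; buyers pay Pb = 829/11 + 30 = 1159/11.
New quantity: Q = 286.5 − 2.5(1159/11) = 254/11.
Revenue = 30 × 254/11 = 7620/11.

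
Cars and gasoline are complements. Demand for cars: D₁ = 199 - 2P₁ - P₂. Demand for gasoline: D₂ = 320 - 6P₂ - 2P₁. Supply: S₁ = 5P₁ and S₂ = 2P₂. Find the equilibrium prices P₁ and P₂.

Market 1: 199 - 2P₁ - P₂ = 5P₁ → 7P₁ + P₂ = 199.
Market 2: 8P₂ + 2P₁ = 320.
Eliminating P₂: 8×(1) − 1×(2) gives 54P₁ = 1272, so P₁ = 212/9.
Back-substitute into (2): P₂ = (320 − 2×212/9) / 8 = 307/9.

P₁ = 212/9, P₂ = 307/9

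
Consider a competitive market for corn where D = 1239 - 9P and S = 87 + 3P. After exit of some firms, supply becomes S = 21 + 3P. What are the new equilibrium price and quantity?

P' = 101.5, Q' = 325.5

Original equilibrium: P* = 96, Q* = 375.
New equilibrium: 1239 - 9P = 21 + 3P, so 1218 = 12P and P' = 101.5; Q' = 1239 − 9(101.5) = 325.5.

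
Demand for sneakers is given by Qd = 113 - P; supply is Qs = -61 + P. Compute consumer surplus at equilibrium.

Consumer surplus = 338

Equilibrium: 113 - P = -61 + P gives P* = 87, Q* = 26.
Demand choke price (Qd = 0): P = 113.
CS = ½(113 − 87)(26) = 338.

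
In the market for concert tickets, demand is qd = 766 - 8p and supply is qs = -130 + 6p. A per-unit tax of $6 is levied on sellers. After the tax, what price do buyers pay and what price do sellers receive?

Pre-tax equilibrium: p* = 64, q* = 254.
Tax on sellers shifts supply to qs = -130 + 6(p − 6) = -166 + 6p.
766 - 8p = -166 + 6p gives buyer price pb = 466/7; sellers receive ps = 466/7 − 6 = 424/7.
New quantity: q = 766 − 8(466/7) = 1634/7.

Buyers pay 466/7, sellers receive 424/7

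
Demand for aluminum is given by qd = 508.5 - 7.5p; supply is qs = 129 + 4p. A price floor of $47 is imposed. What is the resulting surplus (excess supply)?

Surplus = 161

Equilibrium price would be p* = 33, so the floor at 47 binds.
At p = 47: qd = 156, qs = 317.
Surplus = 317 − 156 = 161.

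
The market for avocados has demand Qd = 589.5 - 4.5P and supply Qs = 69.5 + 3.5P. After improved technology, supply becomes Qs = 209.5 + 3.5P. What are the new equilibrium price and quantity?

Original equilibrium: P* = 65, Q* = 297.
New equilibrium: 589.5 - 4.5P = 209.5 + 3.5P, so 380 = 8P and P' = 47.5; Q' = 589.5 − 4.5(47.5) = 375.75.

P' = 47.5, Q' = 375.75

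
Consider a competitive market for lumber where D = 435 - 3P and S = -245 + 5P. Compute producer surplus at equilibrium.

Equilibrium: 435 - 3P = -245 + 5P gives P* = 85, Q* = 180.
Supply starts at P = 49 (where S = 0).
PS = ½(85 − 49)(180) = 3240.

Producer surplus = 3240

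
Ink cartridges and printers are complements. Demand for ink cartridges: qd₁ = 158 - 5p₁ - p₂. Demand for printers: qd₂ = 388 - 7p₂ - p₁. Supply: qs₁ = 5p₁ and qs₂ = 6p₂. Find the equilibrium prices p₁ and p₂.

p₁ = 1666/129, p₂ = 3722/129

Market 1: 158 - 5p₁ - p₂ = 5p₁ → 10p₁ + p₂ = 158.
Market 2: 13p₂ + p₁ = 388.
Eliminating p₂: 13×(1) − 1×(2) gives 129p₁ = 1666, so p₁ = 1666/129.
Back-substitute into (2): p₂ = (388 − 1×1666/129) / 13 = 3722/129.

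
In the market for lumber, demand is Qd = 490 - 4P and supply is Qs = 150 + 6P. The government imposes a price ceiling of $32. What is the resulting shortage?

Shortage = 20

Equilibrium price would be P* = 34, so the ceiling at 32 binds.
At P = 32: Qd = 490 − 4(32) = 362, Qs = 150 + 6(32) = 342.
Shortage = 362 − 342 = 20.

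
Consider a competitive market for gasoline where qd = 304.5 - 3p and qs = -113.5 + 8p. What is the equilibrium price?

p* = 38

Set qd = qs: 304.5 - 3p = -113.5 + 8p.
418 = 11p, so p* = 38.
q* = 304.5 − 3(38) = 190.5.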